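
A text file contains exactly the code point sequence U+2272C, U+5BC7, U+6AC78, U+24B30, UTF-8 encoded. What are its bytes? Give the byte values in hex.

U+2272C: 4-byte form → F0 A2 9C AC.
U+5BC7: 3-byte form → E5 AF 87.
U+6AC78: 4-byte form → F1 AA B1 B8.
U+24B30: 4-byte form → F0 A4 AC B0.
Concatenated (15 bytes): F0 A2 9C AC E5 AF 87 F1 AA B1 B8 F0 A4 AC B0.

F0 A2 9C AC E5 AF 87 F1 AA B1 B8 F0 A4 AC B0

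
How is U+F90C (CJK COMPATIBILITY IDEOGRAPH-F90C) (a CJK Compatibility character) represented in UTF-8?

EF A4 8C

U+F90C = 0xF90C = 63756 decimal. In range U+0800–U+FFFF → 3-byte form: 1110xxxx 10xxxxxx 10xxxxxx.
Binary (16 bits): 1111100100001100.
Split 4+6+6: 1111 | 100100 | 001100.
Byte 1: 11101111 = 0xEF.
Byte 2: 10100100 = 0xA4.
Byte 3: 10001100 = 0x8C.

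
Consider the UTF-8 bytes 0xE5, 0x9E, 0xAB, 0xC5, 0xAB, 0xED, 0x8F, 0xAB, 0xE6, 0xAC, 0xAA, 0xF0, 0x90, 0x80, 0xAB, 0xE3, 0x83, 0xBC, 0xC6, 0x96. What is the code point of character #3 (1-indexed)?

Offset 0: leading byte 0xE5 = 11100101 → 3-byte char #1 = E5 9E AB.
Offset 3: leading byte 0xC5 = 11000101 → 2-byte char #2 = C5 AB.
Offset 5: leading byte 0xED = 11101101 → 3-byte char #3 = ED 8F AB.
Leading byte 0xED = 11101101 matches 1110xxxx → 3-byte sequence.
Byte 1: 0xED = 11101101, payload 1101 (4 bits).
Byte 2: 0x8F = 10001111 (10xxxxxx ✓), payload 001111.
Byte 3: 0xAB = 10101011 (10xxxxxx ✓), payload 101011.
Concatenate: 1101001111101011 = 0xD3EB (16 bits → U+D3EB).

U+D3EB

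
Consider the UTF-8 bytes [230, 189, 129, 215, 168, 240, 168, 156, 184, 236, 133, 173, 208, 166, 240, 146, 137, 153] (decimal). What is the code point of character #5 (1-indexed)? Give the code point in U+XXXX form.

U+0426

Offset 0: leading byte 0xE6 = 11100110 → 3-byte char #1 = E6 BD 81.
Offset 3: leading byte 0xD7 = 11010111 → 2-byte char #2 = D7 A8.
Offset 5: leading byte 0xF0 = 11110000 → 4-byte char #3 = F0 A8 9C B8.
Offset 9: leading byte 0xEC = 11101100 → 3-byte char #4 = EC 85 AD.
Offset 12: leading byte 0xD0 = 11010000 → 2-byte char #5 = D0 A6.
Leading byte 0xD0 = 11010000 matches 110xxxxx → 2-byte sequence.
Byte 1: 0xD0 = 11010000, payload 10000 (5 bits).
Byte 2: 0xA6 = 10100110 (10xxxxxx ✓), payload 100110.
Concatenate: 10000100110 = 0x426 (11 bits → U+0426).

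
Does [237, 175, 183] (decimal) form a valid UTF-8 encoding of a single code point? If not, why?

Structurally a 3-byte sequence; payload = 0xDBF7.
But 0xDBF7 is in U+D800–U+DFFF, the surrogate range. Surrogates are not Unicode scalar values and are forbidden in UTF-8.

invalid (encodes a surrogate (U+D800–U+DFFF))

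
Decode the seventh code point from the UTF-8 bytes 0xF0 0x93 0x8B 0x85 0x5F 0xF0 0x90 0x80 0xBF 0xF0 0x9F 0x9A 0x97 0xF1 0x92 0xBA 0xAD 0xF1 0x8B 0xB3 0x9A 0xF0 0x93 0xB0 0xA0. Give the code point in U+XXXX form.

Offset 0: leading byte 0xF0 = 11110000 → 4-byte char #1 = F0 93 8B 85.
Offset 4: leading byte 0x5F = 01011111 → 1-byte char #2 = 5F.
Offset 5: leading byte 0xF0 = 11110000 → 4-byte char #3 = F0 90 80 BF.
Offset 9: leading byte 0xF0 = 11110000 → 4-byte char #4 = F0 9F 9A 97.
Offset 13: leading byte 0xF1 = 11110001 → 4-byte char #5 = F1 92 BA AD.
Offset 17: leading byte 0xF1 = 11110001 → 4-byte char #6 = F1 8B B3 9A.
Offset 21: leading byte 0xF0 = 11110000 → 4-byte char #7 = F0 93 B0 A0.
Leading byte 0xF0 = 11110000 matches 11110xxx → 4-byte sequence.
Byte 1: 0xF0 = 11110000, payload 000 (3 bits).
Byte 2: 0x93 = 10010011 (10xxxxxx ✓), payload 010011.
Byte 3: 0xB0 = 10110000 (10xxxxxx ✓), payload 110000.
Byte 4: 0xA0 = 10100000 (10xxxxxx ✓), payload 100000.
Concatenate: 000010011110000100000 = 0x13C20 (21 bits → U+13C20).

U+13C20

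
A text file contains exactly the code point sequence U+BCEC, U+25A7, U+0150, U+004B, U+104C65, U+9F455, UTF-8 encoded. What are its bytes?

EB B3 AC E2 96 A7 C5 90 4B F4 84 B1 A5 F2 9F 91 95

U+BCEC: 3-byte form → EB B3 AC.
U+25A7: 3-byte form → E2 96 A7.
U+0150: 2-byte form → C5 90.
U+004B: 1-byte form → 4B.
U+104C65: 4-byte form → F4 84 B1 A5.
U+9F455: 4-byte form → F2 9F 91 95.
Concatenated (17 bytes): EB B3 AC E2 96 A7 C5 90 4B F4 84 B1 A5 F2 9F 91 95.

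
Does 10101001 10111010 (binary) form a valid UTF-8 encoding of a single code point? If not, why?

Byte 0xA9 = 10101001 has the form 10xxxxxx — a continuation byte — but there is no preceding leading byte.

invalid (continuation byte with no leading byte)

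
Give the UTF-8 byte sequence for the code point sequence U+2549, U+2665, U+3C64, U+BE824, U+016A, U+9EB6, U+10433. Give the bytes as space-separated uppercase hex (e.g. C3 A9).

E2 95 89 E2 99 A5 E3 B1 A4 F2 BE A0 A4 C5 AA E9 BA B6 F0 90 90 B3

U+2549: 3-byte form → E2 95 89.
U+2665: 3-byte form → E2 99 A5.
U+3C64: 3-byte form → E3 B1 A4.
U+BE824: 4-byte form → F2 BE A0 A4.
U+016A: 2-byte form → C5 AA.
U+9EB6: 3-byte form → E9 BA B6.
U+10433: 4-byte form → F0 90 90 B3.
Concatenated (22 bytes): E2 95 89 E2 99 A5 E3 B1 A4 F2 BE A0 A4 C5 AA E9 BA B6 F0 90 90 B3.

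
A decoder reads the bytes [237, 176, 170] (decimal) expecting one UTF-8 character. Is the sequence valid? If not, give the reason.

Structurally a 3-byte sequence; payload = 0xDC2A.
But 0xDC2A is in U+D800–U+DFFF, the surrogate range. Surrogates are not Unicode scalar values and are forbidden in UTF-8.

invalid (encodes a surrogate (U+D800–U+DFFF))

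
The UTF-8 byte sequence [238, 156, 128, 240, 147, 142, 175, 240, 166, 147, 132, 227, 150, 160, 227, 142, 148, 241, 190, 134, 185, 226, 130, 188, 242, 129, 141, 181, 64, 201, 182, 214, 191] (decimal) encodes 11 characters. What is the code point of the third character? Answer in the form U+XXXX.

U+264C4

Offset 0: leading byte 0xEE = 11101110 → 3-byte char #1 = EE 9C 80.
Offset 3: leading byte 0xF0 = 11110000 → 4-byte char #2 = F0 93 8E AF.
Offset 7: leading byte 0xF0 = 11110000 → 4-byte char #3 = F0 A6 93 84.
Leading byte 0xF0 = 11110000 matches 11110xxx → 4-byte sequence.
Byte 1: 0xF0 = 11110000, payload 000 (3 bits).
Byte 2: 0xA6 = 10100110 (10xxxxxx ✓), payload 100110.
Byte 3: 0x93 = 10010011 (10xxxxxx ✓), payload 010011.
Byte 4: 0x84 = 10000100 (10xxxxxx ✓), payload 000100.
Concatenate: 000100110010011000100 = 0x264C4 (21 bits → U+264C4).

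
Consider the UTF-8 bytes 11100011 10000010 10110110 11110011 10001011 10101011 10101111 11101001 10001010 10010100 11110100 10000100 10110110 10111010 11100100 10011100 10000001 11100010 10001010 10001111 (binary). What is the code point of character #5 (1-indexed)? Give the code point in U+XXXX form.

Offset 0: leading byte 0xE3 = 11100011 → 3-byte char #1 = E3 82 B6.
Offset 3: leading byte 0xF3 = 11110011 → 4-byte char #2 = F3 8B AB AF.
Offset 7: leading byte 0xE9 = 11101001 → 3-byte char #3 = E9 8A 94.
Offset 10: leading byte 0xF4 = 11110100 → 4-byte char #4 = F4 84 B6 BA.
Offset 14: leading byte 0xE4 = 11100100 → 3-byte char #5 = E4 9C 81.
Leading byte 0xE4 = 11100100 matches 1110xxxx → 3-byte sequence.
Byte 1: 0xE4 = 11100100, payload 0100 (4 bits).
Byte 2: 0x9C = 10011100 (10xxxxxx ✓), payload 011100.
Byte 3: 0x81 = 10000001 (10xxxxxx ✓), payload 000001.
Concatenate: 0100011100000001 = 0x4701 (16 bits → U+4701).

U+4701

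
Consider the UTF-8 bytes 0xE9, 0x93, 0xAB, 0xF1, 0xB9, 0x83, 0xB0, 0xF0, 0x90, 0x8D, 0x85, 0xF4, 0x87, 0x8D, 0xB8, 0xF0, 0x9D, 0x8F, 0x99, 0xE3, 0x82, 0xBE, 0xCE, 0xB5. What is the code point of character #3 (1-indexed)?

U+10345

Offset 0: leading byte 0xE9 = 11101001 → 3-byte char #1 = E9 93 AB.
Offset 3: leading byte 0xF1 = 11110001 → 4-byte char #2 = F1 B9 83 B0.
Offset 7: leading byte 0xF0 = 11110000 → 4-byte char #3 = F0 90 8D 85.
Leading byte 0xF0 = 11110000 matches 11110xxx → 4-byte sequence.
Byte 1: 0xF0 = 11110000, payload 000 (3 bits).
Byte 2: 0x90 = 10010000 (10xxxxxx ✓), payload 010000.
Byte 3: 0x8D = 10001101 (10xxxxxx ✓), payload 001101.
Byte 4: 0x85 = 10000101 (10xxxxxx ✓), payload 000101.
Concatenate: 000010000001101000101 = 0x10345 (21 bits → U+10345).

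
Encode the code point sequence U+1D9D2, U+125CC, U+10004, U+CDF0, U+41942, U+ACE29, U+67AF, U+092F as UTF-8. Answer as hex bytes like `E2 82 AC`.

U+1D9D2: 4-byte form → F0 9D A7 92.
U+125CC: 4-byte form → F0 92 97 8C.
U+10004: 4-byte form → F0 90 80 84.
U+CDF0: 3-byte form → EC B7 B0.
U+41942: 4-byte form → F1 81 A5 82.
U+ACE29: 4-byte form → F2 AC B8 A9.
U+67AF: 3-byte form → E6 9E AF.
U+092F: 3-byte form → E0 A4 AF.
Concatenated (29 bytes): F0 9D A7 92 F0 92 97 8C F0 90 80 84 EC B7 B0 F1 81 A5 82 F2 AC B8 A9 E6 9E AF E0 A4 AF.

F0 9D A7 92 F0 92 97 8C F0 90 80 84 EC B7 B0 F1 81 A5 82 F2 AC B8 A9 E6 9E AF E0 A4 AF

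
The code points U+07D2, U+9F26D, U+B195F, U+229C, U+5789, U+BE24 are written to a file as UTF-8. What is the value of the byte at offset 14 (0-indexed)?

U+07D2 → 2-byte form DF 92 at offsets 0–1.
U+9F26D → 4-byte form F2 9F 89 AD at offsets 2–5.
U+B195F → 4-byte form F2 B1 A5 9F at offsets 6–9.
U+229C → 3-byte form E2 8A 9C at offsets 10–12.
U+5789 → 3-byte form E5 9E 89 at offsets 13–15.
Offset 14 falls in char 5's range; it's byte 2 of E5 9E 89 = 0x9E.

0x9E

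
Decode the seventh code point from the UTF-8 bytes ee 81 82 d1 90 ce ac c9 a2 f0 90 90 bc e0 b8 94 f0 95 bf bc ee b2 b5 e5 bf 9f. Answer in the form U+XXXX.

U+15FFC

Offset 0: leading byte 0xEE = 11101110 → 3-byte char #1 = EE 81 82.
Offset 3: leading byte 0xD1 = 11010001 → 2-byte char #2 = D1 90.
Offset 5: leading byte 0xCE = 11001110 → 2-byte char #3 = CE AC.
Offset 7: leading byte 0xC9 = 11001001 → 2-byte char #4 = C9 A2.
Offset 9: leading byte 0xF0 = 11110000 → 4-byte char #5 = F0 90 90 BC.
Offset 13: leading byte 0xE0 = 11100000 → 3-byte char #6 = E0 B8 94.
Offset 16: leading byte 0xF0 = 11110000 → 4-byte char #7 = F0 95 BF BC.
Leading byte 0xF0 = 11110000 matches 11110xxx → 4-byte sequence.
Byte 1: 0xF0 = 11110000, payload 000 (3 bits).
Byte 2: 0x95 = 10010101 (10xxxxxx ✓), payload 010101.
Byte 3: 0xBF = 10111111 (10xxxxxx ✓), payload 111111.
Byte 4: 0xBC = 10111100 (10xxxxxx ✓), payload 111100.
Concatenate: 000010101111111111100 = 0x15FFC (21 bits → U+15FFC).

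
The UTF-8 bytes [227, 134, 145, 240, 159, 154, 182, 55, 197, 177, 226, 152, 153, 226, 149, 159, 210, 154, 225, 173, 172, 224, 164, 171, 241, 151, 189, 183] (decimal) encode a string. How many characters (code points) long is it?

Byte at offset 0: 0xE3 = 11100011 → 3-byte char (#1). Advance 3.
Byte at offset 3: 0xF0 = 11110000 → 4-byte char (#2). Advance 4.
Byte at offset 7: 0x37 = 00110111 → 1-byte char (#3). Advance 1.
Byte at offset 8: 0xC5 = 11000101 → 2-byte char (#4). Advance 2.
Byte at offset 10: 0xE2 = 11100010 → 3-byte char (#5). Advance 3.
Byte at offset 13: 0xE2 = 11100010 → 3-byte char (#6). Advance 3.
Byte at offset 16: 0xD2 = 11010010 → 2-byte char (#7). Advance 2.
Byte at offset 18: 0xE1 = 11100001 → 3-byte char (#8). Advance 3.
Byte at offset 21: 0xE0 = 11100000 → 3-byte char (#9). Advance 3.
Byte at offset 24: 0xF1 = 11110001 → 4-byte char (#10). Advance 4.
Reached end at offset 28 after 10 code points.

10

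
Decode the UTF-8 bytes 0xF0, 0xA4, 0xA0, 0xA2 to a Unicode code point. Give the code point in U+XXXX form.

Leading byte 0xF0 = 11110000 matches 11110xxx → 4-byte sequence.
Byte 1: 0xF0 = 11110000, payload 000 (3 bits).
Byte 2: 0xA4 = 10100100 (10xxxxxx ✓), payload 100100.
Byte 3: 0xA0 = 10100000 (10xxxxxx ✓), payload 100000.
Byte 4: 0xA2 = 10100010 (10xxxxxx ✓), payload 100010.
Concatenate: 000100100100000100010 = 0x24822 (21 bits → U+24822).

U+24822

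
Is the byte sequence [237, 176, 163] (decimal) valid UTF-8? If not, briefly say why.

Structurally a 3-byte sequence; payload = 0xDC23.
But 0xDC23 is in U+D800–U+DFFF, the surrogate range. Surrogates are not Unicode scalar values and are forbidden in UTF-8.

invalid (encodes a surrogate (U+D800–U+DFFF))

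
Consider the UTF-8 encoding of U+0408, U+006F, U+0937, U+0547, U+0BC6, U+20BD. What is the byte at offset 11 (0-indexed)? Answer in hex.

U+0408 → 2-byte form D0 88 at offsets 0–1.
U+006F → 1-byte form 6F at offsets 2–2.
U+0937 → 3-byte form E0 A4 B7 at offsets 3–5.
U+0547 → 2-byte form D5 87 at offsets 6–7.
U+0BC6 → 3-byte form E0 AF 86 at offsets 8–10.
U+20BD → 3-byte form E2 82 BD at offsets 11–13.
Offset 11 falls in char 6's range; it's byte 1 of E2 82 BD = 0xE2.

0xE2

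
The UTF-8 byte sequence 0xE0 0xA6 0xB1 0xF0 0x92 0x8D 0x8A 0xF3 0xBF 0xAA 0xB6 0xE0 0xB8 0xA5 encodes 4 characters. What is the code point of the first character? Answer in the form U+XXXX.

U+09B1

Offset 0: leading byte 0xE0 = 11100000 → 3-byte char #1 = E0 A6 B1.
Leading byte 0xE0 = 11100000 matches 1110xxxx → 3-byte sequence.
Byte 1: 0xE0 = 11100000, payload 0000 (4 bits).
Byte 2: 0xA6 = 10100110 (10xxxxxx ✓), payload 100110.
Byte 3: 0xB1 = 10110001 (10xxxxxx ✓), payload 110001.
Concatenate: 0000100110110001 = 0x9B1 (16 bits → U+09B1).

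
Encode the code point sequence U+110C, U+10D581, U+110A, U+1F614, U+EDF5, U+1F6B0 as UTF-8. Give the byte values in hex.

U+110C: 3-byte form → E1 84 8C.
U+10D581: 4-byte form → F4 8D 96 81.
U+110A: 3-byte form → E1 84 8A.
U+1F614: 4-byte form → F0 9F 98 94.
U+EDF5: 3-byte form → EE B7 B5.
U+1F6B0: 4-byte form → F0 9F 9A B0.
Concatenated (21 bytes): E1 84 8C F4 8D 96 81 E1 84 8A F0 9F 98 94 EE B7 B5 F0 9F 9A B0.

E1 84 8C F4 8D 96 81 E1 84 8A F0 9F 98 94 EE B7 B5 F0 9F 9A B0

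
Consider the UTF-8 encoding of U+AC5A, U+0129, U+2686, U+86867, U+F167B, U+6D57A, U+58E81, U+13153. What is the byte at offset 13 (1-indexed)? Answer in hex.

0xF3

1-indexed offset 13 is 0-indexed offset 12.
U+AC5A → 3-byte form EA B1 9A at offsets 0–2.
U+0129 → 2-byte form C4 A9 at offsets 3–4.
U+2686 → 3-byte form E2 9A 86 at offsets 5–7.
U+86867 → 4-byte form F2 86 A1 A7 at offsets 8–11.
U+F167B → 4-byte form F3 B1 99 BB at offsets 12–15.
Offset 12 falls in char 5's range; it's byte 1 of F3 B1 99 BB = 0xF3.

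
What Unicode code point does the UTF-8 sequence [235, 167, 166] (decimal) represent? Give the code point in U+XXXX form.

Leading byte 0xEB = 11101011 matches 1110xxxx → 3-byte sequence.
Byte 1: 0xEB = 11101011, payload 1011 (4 bits).
Byte 2: 0xA7 = 10100111 (10xxxxxx ✓), payload 100111.
Byte 3: 0xA6 = 10100110 (10xxxxxx ✓), payload 100110.
Concatenate: 1011100111100110 = 0xB9E6 (16 bits → U+B9E6).

U+B9E6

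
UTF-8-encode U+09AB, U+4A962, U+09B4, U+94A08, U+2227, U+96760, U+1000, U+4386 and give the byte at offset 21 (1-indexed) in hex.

0xA0

1-indexed offset 21 is 0-indexed offset 20.
U+09AB → 3-byte form E0 A6 AB at offsets 0–2.
U+4A962 → 4-byte form F1 8A A5 A2 at offsets 3–6.
U+09B4 → 3-byte form E0 A6 B4 at offsets 7–9.
U+94A08 → 4-byte form F2 94 A8 88 at offsets 10–13.
U+2227 → 3-byte form E2 88 A7 at offsets 14–16.
U+96760 → 4-byte form F2 96 9D A0 at offsets 17–20.
Offset 20 falls in char 6's range; it's byte 4 of F2 96 9D A0 = 0xA0.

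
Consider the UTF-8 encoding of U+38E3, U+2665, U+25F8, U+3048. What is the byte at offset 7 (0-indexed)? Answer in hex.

U+38E3 → 3-byte form E3 A3 A3 at offsets 0–2.
U+2665 → 3-byte form E2 99 A5 at offsets 3–5.
U+25F8 → 3-byte form E2 97 B8 at offsets 6–8.
Offset 7 falls in char 3's range; it's byte 2 of E2 97 B8 = 0x97.

0x97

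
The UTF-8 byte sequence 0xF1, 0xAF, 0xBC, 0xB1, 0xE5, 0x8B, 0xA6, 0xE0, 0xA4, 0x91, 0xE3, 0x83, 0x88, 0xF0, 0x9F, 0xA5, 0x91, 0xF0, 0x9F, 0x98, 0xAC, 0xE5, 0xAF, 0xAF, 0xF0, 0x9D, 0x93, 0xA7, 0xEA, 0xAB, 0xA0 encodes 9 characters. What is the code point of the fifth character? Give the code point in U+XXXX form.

Offset 0: leading byte 0xF1 = 11110001 → 4-byte char #1 = F1 AF BC B1.
Offset 4: leading byte 0xE5 = 11100101 → 3-byte char #2 = E5 8B A6.
Offset 7: leading byte 0xE0 = 11100000 → 3-byte char #3 = E0 A4 91.
Offset 10: leading byte 0xE3 = 11100011 → 3-byte char #4 = E3 83 88.
Offset 13: leading byte 0xF0 = 11110000 → 4-byte char #5 = F0 9F A5 91.
Leading byte 0xF0 = 11110000 matches 11110xxx → 4-byte sequence.
Byte 1: 0xF0 = 11110000, payload 000 (3 bits).
Byte 2: 0x9F = 10011111 (10xxxxxx ✓), payload 011111.
Byte 3: 0xA5 = 10100101 (10xxxxxx ✓), payload 100101.
Byte 4: 0x91 = 10010001 (10xxxxxx ✓), payload 010001.
Concatenate: 000011111100101010001 = 0x1F951 (21 bits → U+1F951).

U+1F951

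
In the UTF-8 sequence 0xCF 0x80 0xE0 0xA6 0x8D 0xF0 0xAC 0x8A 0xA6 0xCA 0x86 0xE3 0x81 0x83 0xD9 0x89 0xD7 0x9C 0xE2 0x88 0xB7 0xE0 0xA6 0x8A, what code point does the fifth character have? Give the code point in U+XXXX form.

U+3043

Offset 0: leading byte 0xCF = 11001111 → 2-byte char #1 = CF 80.
Offset 2: leading byte 0xE0 = 11100000 → 3-byte char #2 = E0 A6 8D.
Offset 5: leading byte 0xF0 = 11110000 → 4-byte char #3 = F0 AC 8A A6.
Offset 9: leading byte 0xCA = 11001010 → 2-byte char #4 = CA 86.
Offset 11: leading byte 0xE3 = 11100011 → 3-byte char #5 = E3 81 83.
Leading byte 0xE3 = 11100011 matches 1110xxxx → 3-byte sequence.
Byte 1: 0xE3 = 11100011, payload 0011 (4 bits).
Byte 2: 0x81 = 10000001 (10xxxxxx ✓), payload 000001.
Byte 3: 0x83 = 10000011 (10xxxxxx ✓), payload 000011.
Concatenate: 0011000001000011 = 0x3043 (16 bits → U+3043).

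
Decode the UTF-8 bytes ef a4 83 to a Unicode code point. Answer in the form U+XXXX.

Leading byte 0xEF = 11101111 matches 1110xxxx → 3-byte sequence.
Byte 1: 0xEF = 11101111, payload 1111 (4 bits).
Byte 2: 0xA4 = 10100100 (10xxxxxx ✓), payload 100100.
Byte 3: 0x83 = 10000011 (10xxxxxx ✓), payload 000011.
Concatenate: 1111100100000011 = 0xF903 (16 bits → U+F903).

U+F903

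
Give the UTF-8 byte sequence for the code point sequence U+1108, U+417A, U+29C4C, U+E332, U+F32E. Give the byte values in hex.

U+1108: 3-byte form → E1 84 88.
U+417A: 3-byte form → E4 85 BA.
U+29C4C: 4-byte form → F0 A9 B1 8C.
U+E332: 3-byte form → EE 8C B2.
U+F32E: 3-byte form → EF 8C AE.
Concatenated (16 bytes): E1 84 88 E4 85 BA F0 A9 B1 8C EE 8C B2 EF 8C AE.

E1 84 88 E4 85 BA F0 A9 B1 8C EE 8C B2 EF 8C AE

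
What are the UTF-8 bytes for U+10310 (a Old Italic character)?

F0 90 8C 90

U+10310 = 0x10310 = 66320 decimal. In range U+10000–U+10FFFF → 4-byte form: 11110xxx 10xxxxxx 10xxxxxx 10xxxxxx.
Binary (21 bits): 000010000001100010000.
Split 3+6+6+6: 000 | 010000 | 001100 | 010000.
Byte 1: 11110000 = 0xF0.
Byte 2: 10010000 = 0x90.
Byte 3: 10001100 = 0x8C.
Byte 4: 10010000 = 0x90.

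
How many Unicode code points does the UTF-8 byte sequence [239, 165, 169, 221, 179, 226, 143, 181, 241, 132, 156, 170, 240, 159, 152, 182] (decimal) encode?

Byte at offset 0: 0xEF = 11101111 → 3-byte char (#1). Advance 3.
Byte at offset 3: 0xDD = 11011101 → 2-byte char (#2). Advance 2.
Byte at offset 5: 0xE2 = 11100010 → 3-byte char (#3). Advance 3.
Byte at offset 8: 0xF1 = 11110001 → 4-byte char (#4). Advance 4.
Byte at offset 12: 0xF0 = 11110000 → 4-byte char (#5). Advance 4.
Reached end at offset 16 after 5 code points.

5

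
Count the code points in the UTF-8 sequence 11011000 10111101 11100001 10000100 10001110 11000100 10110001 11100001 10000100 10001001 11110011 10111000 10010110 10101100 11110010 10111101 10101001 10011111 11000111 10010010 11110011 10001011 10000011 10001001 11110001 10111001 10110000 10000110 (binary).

Byte at offset 0: 0xD8 = 11011000 → 2-byte char (#1). Advance 2.
Byte at offset 2: 0xE1 = 11100001 → 3-byte char (#2). Advance 3.
Byte at offset 5: 0xC4 = 11000100 → 2-byte char (#3). Advance 2.
Byte at offset 7: 0xE1 = 11100001 → 3-byte char (#4). Advance 3.
Byte at offset 10: 0xF3 = 11110011 → 4-byte char (#5). Advance 4.
Byte at offset 14: 0xF2 = 11110010 → 4-byte char (#6). Advance 4.
Byte at offset 18: 0xC7 = 11000111 → 2-byte char (#7). Advance 2.
Byte at offset 20: 0xF3 = 11110011 → 4-byte char (#8). Advance 4.
Byte at offset 24: 0xF1 = 11110001 → 4-byte char (#9). Advance 4.
Reached end at offset 28 after 9 code points.

9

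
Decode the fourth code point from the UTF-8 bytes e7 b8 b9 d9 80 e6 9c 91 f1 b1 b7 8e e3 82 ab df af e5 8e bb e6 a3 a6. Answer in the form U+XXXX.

U+71DCE

Offset 0: leading byte 0xE7 = 11100111 → 3-byte char #1 = E7 B8 B9.
Offset 3: leading byte 0xD9 = 11011001 → 2-byte char #2 = D9 80.
Offset 5: leading byte 0xE6 = 11100110 → 3-byte char #3 = E6 9C 91.
Offset 8: leading byte 0xF1 = 11110001 → 4-byte char #4 = F1 B1 B7 8E.
Leading byte 0xF1 = 11110001 matches 11110xxx → 4-byte sequence.
Byte 1: 0xF1 = 11110001, payload 001 (3 bits).
Byte 2: 0xB1 = 10110001 (10xxxxxx ✓), payload 110001.
Byte 3: 0xB7 = 10110111 (10xxxxxx ✓), payload 110111.
Byte 4: 0x8E = 10001110 (10xxxxxx ✓), payload 001110.
Concatenate: 001110001110111001110 = 0x71DCE (21 bits → U+71DCE).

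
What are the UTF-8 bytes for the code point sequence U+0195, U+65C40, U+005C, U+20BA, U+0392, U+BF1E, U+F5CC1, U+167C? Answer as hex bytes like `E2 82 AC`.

U+0195: 2-byte form → C6 95.
U+65C40: 4-byte form → F1 A5 B1 80.
U+005C: 1-byte form → 5C.
U+20BA: 3-byte form → E2 82 BA.
U+0392: 2-byte form → CE 92.
U+BF1E: 3-byte form → EB BC 9E.
U+F5CC1: 4-byte form → F3 B5 B3 81.
U+167C: 3-byte form → E1 99 BC.
Concatenated (22 bytes): C6 95 F1 A5 B1 80 5C E2 82 BA CE 92 EB BC 9E F3 B5 B3 81 E1 99 BC.

C6 95 F1 A5 B1 80 5C E2 82 BA CE 92 EB BC 9E F3 B5 B3 81 E1 99 BC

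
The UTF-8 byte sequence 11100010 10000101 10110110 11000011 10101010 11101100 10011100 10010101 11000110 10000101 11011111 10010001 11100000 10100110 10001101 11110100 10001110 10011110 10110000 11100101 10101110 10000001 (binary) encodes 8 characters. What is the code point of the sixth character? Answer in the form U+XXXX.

Offset 0: leading byte 0xE2 = 11100010 → 3-byte char #1 = E2 85 B6.
Offset 3: leading byte 0xC3 = 11000011 → 2-byte char #2 = C3 AA.
Offset 5: leading byte 0xEC = 11101100 → 3-byte char #3 = EC 9C 95.
Offset 8: leading byte 0xC6 = 11000110 → 2-byte char #4 = C6 85.
Offset 10: leading byte 0xDF = 11011111 → 2-byte char #5 = DF 91.
Offset 12: leading byte 0xE0 = 11100000 → 3-byte char #6 = E0 A6 8D.
Leading byte 0xE0 = 11100000 matches 1110xxxx → 3-byte sequence.
Byte 1: 0xE0 = 11100000, payload 0000 (4 bits).
Byte 2: 0xA6 = 10100110 (10xxxxxx ✓), payload 100110.
Byte 3: 0x8D = 10001101 (10xxxxxx ✓), payload 001101.
Concatenate: 0000100110001101 = 0x98D (16 bits → U+098D).

U+098D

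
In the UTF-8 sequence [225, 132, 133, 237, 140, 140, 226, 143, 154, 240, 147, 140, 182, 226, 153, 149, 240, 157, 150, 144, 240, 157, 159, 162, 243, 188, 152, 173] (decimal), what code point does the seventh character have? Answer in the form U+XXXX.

Offset 0: leading byte 0xE1 = 11100001 → 3-byte char #1 = E1 84 85.
Offset 3: leading byte 0xED = 11101101 → 3-byte char #2 = ED 8C 8C.
Offset 6: leading byte 0xE2 = 11100010 → 3-byte char #3 = E2 8F 9A.
Offset 9: leading byte 0xF0 = 11110000 → 4-byte char #4 = F0 93 8C B6.
Offset 13: leading byte 0xE2 = 11100010 → 3-byte char #5 = E2 99 95.
Offset 16: leading byte 0xF0 = 11110000 → 4-byte char #6 = F0 9D 96 90.
Offset 20: leading byte 0xF0 = 11110000 → 4-byte char #7 = F0 9D 9F A2.
Leading byte 0xF0 = 11110000 matches 11110xxx → 4-byte sequence.
Byte 1: 0xF0 = 11110000, payload 000 (3 bits).
Byte 2: 0x9D = 10011101 (10xxxxxx ✓), payload 011101.
Byte 3: 0x9F = 10011111 (10xxxxxx ✓), payload 011111.
Byte 4: 0xA2 = 10100010 (10xxxxxx ✓), payload 100010.
Concatenate: 000011101011111100010 = 0x1D7E2 (21 bits → U+1D7E2).

U+1D7E2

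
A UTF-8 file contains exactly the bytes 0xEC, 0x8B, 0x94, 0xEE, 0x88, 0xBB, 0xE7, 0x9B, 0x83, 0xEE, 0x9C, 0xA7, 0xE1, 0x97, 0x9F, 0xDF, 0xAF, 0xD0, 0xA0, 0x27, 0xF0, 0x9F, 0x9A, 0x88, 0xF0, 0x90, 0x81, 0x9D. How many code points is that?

10

Byte at offset 0: 0xEC = 11101100 → 3-byte char (#1). Advance 3.
Byte at offset 3: 0xEE = 11101110 → 3-byte char (#2). Advance 3.
Byte at offset 6: 0xE7 = 11100111 → 3-byte char (#3). Advance 3.
Byte at offset 9: 0xEE = 11101110 → 3-byte char (#4). Advance 3.
Byte at offset 12: 0xE1 = 11100001 → 3-byte char (#5). Advance 3.
Byte at offset 15: 0xDF = 11011111 → 2-byte char (#6). Advance 2.
Byte at offset 17: 0xD0 = 11010000 → 2-byte char (#7). Advance 2.
Byte at offset 19: 0x27 = 00100111 → 1-byte char (#8). Advance 1.
Byte at offset 20: 0xF0 = 11110000 → 4-byte char (#9). Advance 4.
Byte at offset 24: 0xF0 = 11110000 → 4-byte char (#10). Advance 4.
Reached end at offset 28 after 10 code points.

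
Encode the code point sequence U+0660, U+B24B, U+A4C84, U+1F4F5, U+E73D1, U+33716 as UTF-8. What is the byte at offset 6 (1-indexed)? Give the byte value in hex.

0xF2

1-indexed offset 6 is 0-indexed offset 5.
U+0660 → 2-byte form D9 A0 at offsets 0–1.
U+B24B → 3-byte form EB 89 8B at offsets 2–4.
U+A4C84 → 4-byte form F2 A4 B2 84 at offsets 5–8.
Offset 5 falls in char 3's range; it's byte 1 of F2 A4 B2 84 = 0xF2.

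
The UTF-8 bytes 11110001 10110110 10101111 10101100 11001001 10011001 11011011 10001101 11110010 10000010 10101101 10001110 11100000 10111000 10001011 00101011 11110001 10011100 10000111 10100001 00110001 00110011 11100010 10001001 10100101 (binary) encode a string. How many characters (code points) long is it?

Byte at offset 0: 0xF1 = 11110001 → 4-byte char (#1). Advance 4.
Byte at offset 4: 0xC9 = 11001001 → 2-byte char (#2). Advance 2.
Byte at offset 6: 0xDB = 11011011 → 2-byte char (#3). Advance 2.
Byte at offset 8: 0xF2 = 11110010 → 4-byte char (#4). Advance 4.
Byte at offset 12: 0xE0 = 11100000 → 3-byte char (#5). Advance 3.
Byte at offset 15: 0x2B = 00101011 → 1-byte char (#6). Advance 1.
Byte at offset 16: 0xF1 = 11110001 → 4-byte char (#7). Advance 4.
Byte at offset 20: 0x31 = 00110001 → 1-byte char (#8). Advance 1.
Byte at offset 21: 0x33 = 00110011 → 1-byte char (#9). Advance 1.
Byte at offset 22: 0xE2 = 11100010 → 3-byte char (#10). Advance 3.
Reached end at offset 25 after 10 code points.

10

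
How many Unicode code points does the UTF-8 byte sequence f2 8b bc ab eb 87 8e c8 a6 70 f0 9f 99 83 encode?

5

Byte at offset 0: 0xF2 = 11110010 → 4-byte char (#1). Advance 4.
Byte at offset 4: 0xEB = 11101011 → 3-byte char (#2). Advance 3.
Byte at offset 7: 0xC8 = 11001000 → 2-byte char (#3). Advance 2.
Byte at offset 9: 0x70 = 01110000 → 1-byte char (#4). Advance 1.
Byte at offset 10: 0xF0 = 11110000 → 4-byte char (#5). Advance 4.
Reached end at offset 14 after 5 code points.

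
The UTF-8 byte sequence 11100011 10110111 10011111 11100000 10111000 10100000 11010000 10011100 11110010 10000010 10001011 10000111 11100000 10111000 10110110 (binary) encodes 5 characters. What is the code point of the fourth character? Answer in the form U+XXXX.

U+822C7

Offset 0: leading byte 0xE3 = 11100011 → 3-byte char #1 = E3 B7 9F.
Offset 3: leading byte 0xE0 = 11100000 → 3-byte char #2 = E0 B8 A0.
Offset 6: leading byte 0xD0 = 11010000 → 2-byte char #3 = D0 9C.
Offset 8: leading byte 0xF2 = 11110010 → 4-byte char #4 = F2 82 8B 87.
Leading byte 0xF2 = 11110010 matches 11110xxx → 4-byte sequence.
Byte 1: 0xF2 = 11110010, payload 010 (3 bits).
Byte 2: 0x82 = 10000010 (10xxxxxx ✓), payload 000010.
Byte 3: 0x8B = 10001011 (10xxxxxx ✓), payload 001011.
Byte 4: 0x87 = 10000111 (10xxxxxx ✓), payload 000111.
Concatenate: 010000010001011000111 = 0x822C7 (21 bits → U+822C7).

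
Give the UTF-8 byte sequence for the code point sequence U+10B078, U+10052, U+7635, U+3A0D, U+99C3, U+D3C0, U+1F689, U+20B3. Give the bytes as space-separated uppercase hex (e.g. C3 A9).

U+10B078: 4-byte form → F4 8B 81 B8.
U+10052: 4-byte form → F0 90 81 92.
U+7635: 3-byte form → E7 98 B5.
U+3A0D: 3-byte form → E3 A8 8D.
U+99C3: 3-byte form → E9 A7 83.
U+D3C0: 3-byte form → ED 8F 80.
U+1F689: 4-byte form → F0 9F 9A 89.
U+20B3: 3-byte form → E2 82 B3.
Concatenated (27 bytes): F4 8B 81 B8 F0 90 81 92 E7 98 B5 E3 A8 8D E9 A7 83 ED 8F 80 F0 9F 9A 89 E2 82 B3.

F4 8B 81 B8 F0 90 81 92 E7 98 B5 E3 A8 8D E9 A7 83 ED 8F 80 F0 9F 9A 89 E2 82 B3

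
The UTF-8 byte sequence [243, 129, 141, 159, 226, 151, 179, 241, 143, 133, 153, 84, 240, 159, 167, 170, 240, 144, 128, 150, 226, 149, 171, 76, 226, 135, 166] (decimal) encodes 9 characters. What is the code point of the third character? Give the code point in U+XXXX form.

Offset 0: leading byte 0xF3 = 11110011 → 4-byte char #1 = F3 81 8D 9F.
Offset 4: leading byte 0xE2 = 11100010 → 3-byte char #2 = E2 97 B3.
Offset 7: leading byte 0xF1 = 11110001 → 4-byte char #3 = F1 8F 85 99.
Leading byte 0xF1 = 11110001 matches 11110xxx → 4-byte sequence.
Byte 1: 0xF1 = 11110001, payload 001 (3 bits).
Byte 2: 0x8F = 10001111 (10xxxxxx ✓), payload 001111.
Byte 3: 0x85 = 10000101 (10xxxxxx ✓), payload 000101.
Byte 4: 0x99 = 10011001 (10xxxxxx ✓), payload 011001.
Concatenate: 001001111000101011001 = 0x4F159 (21 bits → U+4F159).

U+4F159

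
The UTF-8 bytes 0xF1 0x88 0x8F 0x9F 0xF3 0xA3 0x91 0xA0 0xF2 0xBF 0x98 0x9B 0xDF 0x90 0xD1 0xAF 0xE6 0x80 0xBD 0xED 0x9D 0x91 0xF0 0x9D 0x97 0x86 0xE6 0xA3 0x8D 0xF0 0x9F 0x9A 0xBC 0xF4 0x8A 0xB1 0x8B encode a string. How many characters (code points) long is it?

11

Byte at offset 0: 0xF1 = 11110001 → 4-byte char (#1). Advance 4.
Byte at offset 4: 0xF3 = 11110011 → 4-byte char (#2). Advance 4.
Byte at offset 8: 0xF2 = 11110010 → 4-byte char (#3). Advance 4.
Byte at offset 12: 0xDF = 11011111 → 2-byte char (#4). Advance 2.
Byte at offset 14: 0xD1 = 11010001 → 2-byte char (#5). Advance 2.
Byte at offset 16: 0xE6 = 11100110 → 3-byte char (#6). Advance 3.
Byte at offset 19: 0xED = 11101101 → 3-byte char (#7). Advance 3.
Byte at offset 22: 0xF0 = 11110000 → 4-byte char (#8). Advance 4.
Byte at offset 26: 0xE6 = 11100110 → 3-byte char (#9). Advance 3.
Byte at offset 29: 0xF0 = 11110000 → 4-byte char (#10). Advance 4.
Byte at offset 33: 0xF4 = 11110100 → 4-byte char (#11). Advance 4.
Reached end at offset 37 after 11 code points.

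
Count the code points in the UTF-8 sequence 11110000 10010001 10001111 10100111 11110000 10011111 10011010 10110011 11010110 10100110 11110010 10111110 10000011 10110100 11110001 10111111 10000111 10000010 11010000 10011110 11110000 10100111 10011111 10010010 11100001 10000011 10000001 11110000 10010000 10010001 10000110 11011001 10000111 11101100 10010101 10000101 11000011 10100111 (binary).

Byte at offset 0: 0xF0 = 11110000 → 4-byte char (#1). Advance 4.
Byte at offset 4: 0xF0 = 11110000 → 4-byte char (#2). Advance 4.
Byte at offset 8: 0xD6 = 11010110 → 2-byte char (#3). Advance 2.
Byte at offset 10: 0xF2 = 11110010 → 4-byte char (#4). Advance 4.
Byte at offset 14: 0xF1 = 11110001 → 4-byte char (#5). Advance 4.
Byte at offset 18: 0xD0 = 11010000 → 2-byte char (#6). Advance 2.
Byte at offset 20: 0xF0 = 11110000 → 4-byte char (#7). Advance 4.
Byte at offset 24: 0xE1 = 11100001 → 3-byte char (#8). Advance 3.
Byte at offset 27: 0xF0 = 11110000 → 4-byte char (#9). Advance 4.
Byte at offset 31: 0xD9 = 11011001 → 2-byte char (#10). Advance 2.
Byte at offset 33: 0xEC = 11101100 → 3-byte char (#11). Advance 3.
Byte at offset 36: 0xC3 = 11000011 → 2-byte char (#12). Advance 2.
Reached end at offset 38 after 12 code points.

12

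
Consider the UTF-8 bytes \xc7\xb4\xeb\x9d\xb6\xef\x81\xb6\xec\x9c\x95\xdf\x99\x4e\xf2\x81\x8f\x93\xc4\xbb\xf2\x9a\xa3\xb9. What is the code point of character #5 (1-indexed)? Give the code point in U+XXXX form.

Offset 0: leading byte 0xC7 = 11000111 → 2-byte char #1 = C7 B4.
Offset 2: leading byte 0xEB = 11101011 → 3-byte char #2 = EB 9D B6.
Offset 5: leading byte 0xEF = 11101111 → 3-byte char #3 = EF 81 B6.
Offset 8: leading byte 0xEC = 11101100 → 3-byte char #4 = EC 9C 95.
Offset 11: leading byte 0xDF = 11011111 → 2-byte char #5 = DF 99.
Leading byte 0xDF = 11011111 matches 110xxxxx → 2-byte sequence.
Byte 1: 0xDF = 11011111, payload 11111 (5 bits).
Byte 2: 0x99 = 10011001 (10xxxxxx ✓), payload 011001.
Concatenate: 11111011001 = 0x7D9 (11 bits → U+07D9).

U+07D9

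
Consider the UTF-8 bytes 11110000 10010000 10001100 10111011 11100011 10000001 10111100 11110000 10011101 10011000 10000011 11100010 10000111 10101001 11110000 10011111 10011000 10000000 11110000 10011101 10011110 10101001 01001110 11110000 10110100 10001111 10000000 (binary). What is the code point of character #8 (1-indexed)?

U+343C0

Offset 0: leading byte 0xF0 = 11110000 → 4-byte char #1 = F0 90 8C BB.
Offset 4: leading byte 0xE3 = 11100011 → 3-byte char #2 = E3 81 BC.
Offset 7: leading byte 0xF0 = 11110000 → 4-byte char #3 = F0 9D 98 83.
Offset 11: leading byte 0xE2 = 11100010 → 3-byte char #4 = E2 87 A9.
Offset 14: leading byte 0xF0 = 11110000 → 4-byte char #5 = F0 9F 98 80.
Offset 18: leading byte 0xF0 = 11110000 → 4-byte char #6 = F0 9D 9E A9.
Offset 22: leading byte 0x4E = 01001110 → 1-byte char #7 = 4E.
Offset 23: leading byte 0xF0 = 11110000 → 4-byte char #8 = F0 B4 8F 80.
Leading byte 0xF0 = 11110000 matches 11110xxx → 4-byte sequence.
Byte 1: 0xF0 = 11110000, payload 000 (3 bits).
Byte 2: 0xB4 = 10110100 (10xxxxxx ✓), payload 110100.
Byte 3: 0x8F = 10001111 (10xxxxxx ✓), payload 001111.
Byte 4: 0x80 = 10000000 (10xxxxxx ✓), payload 000000.
Concatenate: 000110100001111000000 = 0x343C0 (21 bits → U+343C0).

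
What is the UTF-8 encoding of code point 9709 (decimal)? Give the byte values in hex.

U+25ED = 0x25ED = 9709 decimal. In range U+0800–U+FFFF → 3-byte form: 1110xxxx 10xxxxxx 10xxxxxx.
Binary (16 bits): 0010010111101101.
Split 4+6+6: 0010 | 010111 | 101101.
Byte 1: 11100010 = 0xE2.
Byte 2: 10010111 = 0x97.
Byte 3: 10101101 = 0xAD.

E2 97 AD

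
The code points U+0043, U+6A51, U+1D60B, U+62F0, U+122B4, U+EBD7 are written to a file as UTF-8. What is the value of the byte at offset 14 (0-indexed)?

U+0043 → 1-byte form 43 at offsets 0–0.
U+6A51 → 3-byte form E6 A9 91 at offsets 1–3.
U+1D60B → 4-byte form F0 9D 98 8B at offsets 4–7.
U+62F0 → 3-byte form E6 8B B0 at offsets 8–10.
U+122B4 → 4-byte form F0 92 8A B4 at offsets 11–14.
Offset 14 falls in char 5's range; it's byte 4 of F0 92 8A B4 = 0xB4.

0xB4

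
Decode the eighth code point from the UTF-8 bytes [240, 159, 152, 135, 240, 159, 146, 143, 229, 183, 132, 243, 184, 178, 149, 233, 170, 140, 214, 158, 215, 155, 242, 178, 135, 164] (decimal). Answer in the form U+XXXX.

U+B21E4

Offset 0: leading byte 0xF0 = 11110000 → 4-byte char #1 = F0 9F 98 87.
Offset 4: leading byte 0xF0 = 11110000 → 4-byte char #2 = F0 9F 92 8F.
Offset 8: leading byte 0xE5 = 11100101 → 3-byte char #3 = E5 B7 84.
Offset 11: leading byte 0xF3 = 11110011 → 4-byte char #4 = F3 B8 B2 95.
Offset 15: leading byte 0xE9 = 11101001 → 3-byte char #5 = E9 AA 8C.
Offset 18: leading byte 0xD6 = 11010110 → 2-byte char #6 = D6 9E.
Offset 20: leading byte 0xD7 = 11010111 → 2-byte char #7 = D7 9B.
Offset 22: leading byte 0xF2 = 11110010 → 4-byte char #8 = F2 B2 87 A4.
Leading byte 0xF2 = 11110010 matches 11110xxx → 4-byte sequence.
Byte 1: 0xF2 = 11110010, payload 010 (3 bits).
Byte 2: 0xB2 = 10110010 (10xxxxxx ✓), payload 110010.
Byte 3: 0x87 = 10000111 (10xxxxxx ✓), payload 000111.
Byte 4: 0xA4 = 10100100 (10xxxxxx ✓), payload 100100.
Concatenate: 010110010000111100100 = 0xB21E4 (21 bits → U+B21E4).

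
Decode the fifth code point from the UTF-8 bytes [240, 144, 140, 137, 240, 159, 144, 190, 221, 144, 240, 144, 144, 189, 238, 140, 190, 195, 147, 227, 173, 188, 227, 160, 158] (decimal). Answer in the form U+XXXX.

Offset 0: leading byte 0xF0 = 11110000 → 4-byte char #1 = F0 90 8C 89.
Offset 4: leading byte 0xF0 = 11110000 → 4-byte char #2 = F0 9F 90 BE.
Offset 8: leading byte 0xDD = 11011101 → 2-byte char #3 = DD 90.
Offset 10: leading byte 0xF0 = 11110000 → 4-byte char #4 = F0 90 90 BD.
Offset 14: leading byte 0xEE = 11101110 → 3-byte char #5 = EE 8C BE.
Leading byte 0xEE = 11101110 matches 1110xxxx → 3-byte sequence.
Byte 1: 0xEE = 11101110, payload 1110 (4 bits).
Byte 2: 0x8C = 10001100 (10xxxxxx ✓), payload 001100.
Byte 3: 0xBE = 10111110 (10xxxxxx ✓), payload 111110.
Concatenate: 1110001100111110 = 0xE33E (16 bits → U+E33E).

U+E33E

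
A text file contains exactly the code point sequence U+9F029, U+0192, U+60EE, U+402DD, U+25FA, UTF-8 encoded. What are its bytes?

F2 9F 80 A9 C6 92 E6 83 AE F1 80 8B 9D E2 97 BA

U+9F029: 4-byte form → F2 9F 80 A9.
U+0192: 2-byte form → C6 92.
U+60EE: 3-byte form → E6 83 AE.
U+402DD: 4-byte form → F1 80 8B 9D.
U+25FA: 3-byte form → E2 97 BA.
Concatenated (16 bytes): F2 9F 80 A9 C6 92 E6 83 AE F1 80 8B 9D E2 97 BA.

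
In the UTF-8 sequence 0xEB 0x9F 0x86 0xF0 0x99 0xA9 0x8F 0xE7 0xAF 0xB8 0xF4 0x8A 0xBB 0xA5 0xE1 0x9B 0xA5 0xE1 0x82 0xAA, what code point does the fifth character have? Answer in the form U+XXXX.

U+16E5

Offset 0: leading byte 0xEB = 11101011 → 3-byte char #1 = EB 9F 86.
Offset 3: leading byte 0xF0 = 11110000 → 4-byte char #2 = F0 99 A9 8F.
Offset 7: leading byte 0xE7 = 11100111 → 3-byte char #3 = E7 AF B8.
Offset 10: leading byte 0xF4 = 11110100 → 4-byte char #4 = F4 8A BB A5.
Offset 14: leading byte 0xE1 = 11100001 → 3-byte char #5 = E1 9B A5.
Leading byte 0xE1 = 11100001 matches 1110xxxx → 3-byte sequence.
Byte 1: 0xE1 = 11100001, payload 0001 (4 bits).
Byte 2: 0x9B = 10011011 (10xxxxxx ✓), payload 011011.
Byte 3: 0xA5 = 10100101 (10xxxxxx ✓), payload 100101.
Concatenate: 0001011011100101 = 0x16E5 (16 bits → U+16E5).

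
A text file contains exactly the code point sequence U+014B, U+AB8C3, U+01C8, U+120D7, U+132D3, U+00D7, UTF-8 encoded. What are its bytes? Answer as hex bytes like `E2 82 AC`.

U+014B: 2-byte form → C5 8B.
U+AB8C3: 4-byte form → F2 AB A3 83.
U+01C8: 2-byte form → C7 88.
U+120D7: 4-byte form → F0 92 83 97.
U+132D3: 4-byte form → F0 93 8B 93.
U+00D7: 2-byte form → C3 97.
Concatenated (18 bytes): C5 8B F2 AB A3 83 C7 88 F0 92 83 97 F0 93 8B 93 C3 97.

C5 8B F2 AB A3 83 C7 88 F0 92 83 97 F0 93 8B 93 C3 97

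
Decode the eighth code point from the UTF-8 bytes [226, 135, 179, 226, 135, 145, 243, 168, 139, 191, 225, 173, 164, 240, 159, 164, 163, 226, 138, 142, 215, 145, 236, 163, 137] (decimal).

U+C8C9

Offset 0: leading byte 0xE2 = 11100010 → 3-byte char #1 = E2 87 B3.
Offset 3: leading byte 0xE2 = 11100010 → 3-byte char #2 = E2 87 91.
Offset 6: leading byte 0xF3 = 11110011 → 4-byte char #3 = F3 A8 8B BF.
Offset 10: leading byte 0xE1 = 11100001 → 3-byte char #4 = E1 AD A4.
Offset 13: leading byte 0xF0 = 11110000 → 4-byte char #5 = F0 9F A4 A3.
Offset 17: leading byte 0xE2 = 11100010 → 3-byte char #6 = E2 8A 8E.
Offset 20: leading byte 0xD7 = 11010111 → 2-byte char #7 = D7 91.
Offset 22: leading byte 0xEC = 11101100 → 3-byte char #8 = EC A3 89.
Leading byte 0xEC = 11101100 matches 1110xxxx → 3-byte sequence.
Byte 1: 0xEC = 11101100, payload 1100 (4 bits).
Byte 2: 0xA3 = 10100011 (10xxxxxx ✓), payload 100011.
Byte 3: 0x89 = 10001001 (10xxxxxx ✓), payload 001001.
Concatenate: 1100100011001001 = 0xC8C9 (16 bits → U+C8C9).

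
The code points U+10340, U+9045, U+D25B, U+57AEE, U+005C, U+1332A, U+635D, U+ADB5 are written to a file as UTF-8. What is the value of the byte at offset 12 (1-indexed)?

1-indexed offset 12 is 0-indexed offset 11.
U+10340 → 4-byte form F0 90 8D 80 at offsets 0–3.
U+9045 → 3-byte form E9 81 85 at offsets 4–6.
U+D25B → 3-byte form ED 89 9B at offsets 7–9.
U+57AEE → 4-byte form F1 97 AB AE at offsets 10–13.
Offset 11 falls in char 4's range; it's byte 2 of F1 97 AB AE = 0x97.

0x97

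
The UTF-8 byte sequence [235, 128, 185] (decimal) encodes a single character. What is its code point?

U+B039

Leading byte 0xEB = 11101011 matches 1110xxxx → 3-byte sequence.
Byte 1: 0xEB = 11101011, payload 1011 (4 bits).
Byte 2: 0x80 = 10000000 (10xxxxxx ✓), payload 000000.
Byte 3: 0xB9 = 10111001 (10xxxxxx ✓), payload 111001.
Concatenate: 1011000000111001 = 0xB039 (16 bits → U+B039).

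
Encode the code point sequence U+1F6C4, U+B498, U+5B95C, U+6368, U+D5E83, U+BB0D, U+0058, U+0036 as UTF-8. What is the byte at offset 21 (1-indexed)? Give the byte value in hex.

1-indexed offset 21 is 0-indexed offset 20.
U+1F6C4 → 4-byte form F0 9F 9B 84 at offsets 0–3.
U+B498 → 3-byte form EB 92 98 at offsets 4–6.
U+5B95C → 4-byte form F1 9B A5 9C at offsets 7–10.
U+6368 → 3-byte form E6 8D A8 at offsets 11–13.
U+D5E83 → 4-byte form F3 95 BA 83 at offsets 14–17.
U+BB0D → 3-byte form EB AC 8D at offsets 18–20.
Offset 20 falls in char 6's range; it's byte 3 of EB AC 8D = 0x8D.

0x8D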